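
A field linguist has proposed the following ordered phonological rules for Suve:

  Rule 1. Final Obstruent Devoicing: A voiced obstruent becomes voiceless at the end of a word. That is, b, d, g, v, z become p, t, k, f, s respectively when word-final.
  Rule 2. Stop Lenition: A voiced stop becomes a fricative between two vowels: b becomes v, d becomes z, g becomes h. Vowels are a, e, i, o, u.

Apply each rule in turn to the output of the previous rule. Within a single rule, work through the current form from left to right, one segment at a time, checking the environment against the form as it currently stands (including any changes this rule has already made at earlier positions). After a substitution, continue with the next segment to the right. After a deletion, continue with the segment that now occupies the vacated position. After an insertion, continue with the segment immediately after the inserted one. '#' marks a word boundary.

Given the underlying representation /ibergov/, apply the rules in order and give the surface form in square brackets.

[ivergof]

Rule 1 Final Obstruent Devoicing: [ibergov] → [ibergof]
Rule 2 Stop Lenition: [ibergof] → [ivergof]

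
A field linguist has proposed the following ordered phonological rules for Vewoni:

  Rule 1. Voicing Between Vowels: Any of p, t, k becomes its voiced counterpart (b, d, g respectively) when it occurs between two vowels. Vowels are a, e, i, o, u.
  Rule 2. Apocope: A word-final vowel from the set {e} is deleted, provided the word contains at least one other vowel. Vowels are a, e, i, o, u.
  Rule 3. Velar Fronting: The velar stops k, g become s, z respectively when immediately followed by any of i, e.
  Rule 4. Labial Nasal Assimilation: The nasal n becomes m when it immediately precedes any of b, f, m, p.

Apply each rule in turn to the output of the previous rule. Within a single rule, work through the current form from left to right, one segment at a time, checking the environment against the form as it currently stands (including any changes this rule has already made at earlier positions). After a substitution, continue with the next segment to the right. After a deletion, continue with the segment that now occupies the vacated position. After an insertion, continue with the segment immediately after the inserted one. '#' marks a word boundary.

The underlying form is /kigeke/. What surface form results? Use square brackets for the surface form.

[sizeg]

Rule 1 Voicing Between Vowels: [kigeke] → [kigege]
Rule 2 Apocope: [kigege] → [kigeg]
Rule 3 Velar Fronting: [kigeg] → [sizeg]
Rule 4 Labial Nasal Assimilation: no change — [sizeg]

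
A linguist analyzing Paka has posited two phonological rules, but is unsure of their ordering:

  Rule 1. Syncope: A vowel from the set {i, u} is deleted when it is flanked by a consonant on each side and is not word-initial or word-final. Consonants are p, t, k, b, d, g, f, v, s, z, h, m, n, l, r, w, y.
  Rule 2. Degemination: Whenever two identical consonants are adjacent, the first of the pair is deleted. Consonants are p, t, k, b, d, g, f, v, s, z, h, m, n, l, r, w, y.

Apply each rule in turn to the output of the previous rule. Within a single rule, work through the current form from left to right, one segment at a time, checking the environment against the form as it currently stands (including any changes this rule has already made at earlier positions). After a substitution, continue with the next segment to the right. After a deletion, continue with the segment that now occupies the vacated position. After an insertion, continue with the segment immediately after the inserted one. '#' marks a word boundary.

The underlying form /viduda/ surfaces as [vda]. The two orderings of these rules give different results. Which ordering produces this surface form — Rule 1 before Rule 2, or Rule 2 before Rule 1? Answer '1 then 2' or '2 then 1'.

Order 1 then 2:
  1 Syncope: [viduda] → [vdda]
  2 Degemination: [vdda] → [vda]
  result: [vda]
Order 2 then 1:
  2 Degemination: no change — [viduda]
  1 Syncope: [viduda] → [vdda]
  result: [vdda]

1 then 2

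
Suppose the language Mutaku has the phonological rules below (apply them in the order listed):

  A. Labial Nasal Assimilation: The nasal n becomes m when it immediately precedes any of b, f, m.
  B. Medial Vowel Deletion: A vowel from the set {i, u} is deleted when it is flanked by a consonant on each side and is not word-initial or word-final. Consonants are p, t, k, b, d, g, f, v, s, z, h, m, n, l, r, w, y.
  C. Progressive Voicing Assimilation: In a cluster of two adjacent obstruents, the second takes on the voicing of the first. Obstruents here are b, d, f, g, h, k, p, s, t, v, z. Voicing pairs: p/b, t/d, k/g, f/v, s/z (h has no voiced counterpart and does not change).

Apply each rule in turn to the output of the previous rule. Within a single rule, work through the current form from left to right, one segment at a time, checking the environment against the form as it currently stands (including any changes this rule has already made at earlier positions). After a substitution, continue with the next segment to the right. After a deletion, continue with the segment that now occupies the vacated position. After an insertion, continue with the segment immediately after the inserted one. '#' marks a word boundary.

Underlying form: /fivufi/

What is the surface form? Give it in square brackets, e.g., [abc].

A Labial Nasal Assimilation: no change — [fivufi]
B Medial Vowel Deletion: [fivufi] → [fvfi]
C Progressive Voicing Assimilation: [fvfi] → [fffi]

[fffi]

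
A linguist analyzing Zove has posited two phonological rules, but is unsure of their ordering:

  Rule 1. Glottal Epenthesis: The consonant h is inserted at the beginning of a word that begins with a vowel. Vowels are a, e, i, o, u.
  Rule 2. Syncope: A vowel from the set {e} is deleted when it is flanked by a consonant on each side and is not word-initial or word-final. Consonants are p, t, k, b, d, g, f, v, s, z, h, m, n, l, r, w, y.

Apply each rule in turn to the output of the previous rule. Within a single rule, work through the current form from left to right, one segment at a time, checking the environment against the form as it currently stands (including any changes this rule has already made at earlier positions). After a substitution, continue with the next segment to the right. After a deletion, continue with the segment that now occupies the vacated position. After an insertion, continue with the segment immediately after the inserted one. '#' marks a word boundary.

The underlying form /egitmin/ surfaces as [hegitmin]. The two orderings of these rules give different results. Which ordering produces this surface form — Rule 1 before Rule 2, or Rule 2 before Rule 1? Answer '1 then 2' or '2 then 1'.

Order 1 then 2:
  1 Glottal Epenthesis: [egitmin] → [hegitmin]
  2 Syncope: [hegitmin] → [hgitmin]
  result: [hgitmin]
Order 2 then 1:
  2 Syncope: no change — [egitmin]
  1 Glottal Epenthesis: [egitmin] → [hegitmin]
  result: [hegitmin]

2 then 1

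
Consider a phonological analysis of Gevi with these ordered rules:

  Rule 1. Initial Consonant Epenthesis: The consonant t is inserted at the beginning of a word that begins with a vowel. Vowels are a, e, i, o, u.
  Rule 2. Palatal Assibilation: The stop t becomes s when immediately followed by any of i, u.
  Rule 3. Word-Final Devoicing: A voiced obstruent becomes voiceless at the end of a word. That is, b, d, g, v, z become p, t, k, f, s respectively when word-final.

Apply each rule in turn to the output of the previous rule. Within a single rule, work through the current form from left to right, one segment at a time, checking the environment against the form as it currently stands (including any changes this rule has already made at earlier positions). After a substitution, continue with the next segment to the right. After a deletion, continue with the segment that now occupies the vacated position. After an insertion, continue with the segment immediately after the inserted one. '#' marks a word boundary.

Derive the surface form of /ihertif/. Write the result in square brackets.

[sihersif]

Rule 1 Initial Consonant Epenthesis: [ihertif] → [tihertif]
Rule 2 Palatal Assibilation: [tihertif] → [sihersif]
Rule 3 Word-Final Devoicing: no change — [sihersif]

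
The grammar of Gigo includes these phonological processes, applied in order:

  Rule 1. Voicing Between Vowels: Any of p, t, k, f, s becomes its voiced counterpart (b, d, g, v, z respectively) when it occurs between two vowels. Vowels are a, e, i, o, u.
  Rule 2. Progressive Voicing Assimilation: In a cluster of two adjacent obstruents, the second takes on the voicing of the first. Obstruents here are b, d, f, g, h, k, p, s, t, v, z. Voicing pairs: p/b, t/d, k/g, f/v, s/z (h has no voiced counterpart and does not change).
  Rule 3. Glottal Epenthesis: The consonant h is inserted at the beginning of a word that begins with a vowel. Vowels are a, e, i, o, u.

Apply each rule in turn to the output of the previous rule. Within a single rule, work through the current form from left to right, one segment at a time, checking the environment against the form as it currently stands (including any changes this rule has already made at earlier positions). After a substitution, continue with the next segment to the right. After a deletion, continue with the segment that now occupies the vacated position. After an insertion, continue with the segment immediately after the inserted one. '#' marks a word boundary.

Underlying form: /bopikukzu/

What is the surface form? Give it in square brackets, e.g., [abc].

[bobiguksu]

Rule 1 Voicing Between Vowels: [bopikukzu] → [bobigukzu]
Rule 2 Progressive Voicing Assimilation: [bobigukzu] → [bobiguksu]
Rule 3 Glottal Epenthesis: no change — [bobiguksu]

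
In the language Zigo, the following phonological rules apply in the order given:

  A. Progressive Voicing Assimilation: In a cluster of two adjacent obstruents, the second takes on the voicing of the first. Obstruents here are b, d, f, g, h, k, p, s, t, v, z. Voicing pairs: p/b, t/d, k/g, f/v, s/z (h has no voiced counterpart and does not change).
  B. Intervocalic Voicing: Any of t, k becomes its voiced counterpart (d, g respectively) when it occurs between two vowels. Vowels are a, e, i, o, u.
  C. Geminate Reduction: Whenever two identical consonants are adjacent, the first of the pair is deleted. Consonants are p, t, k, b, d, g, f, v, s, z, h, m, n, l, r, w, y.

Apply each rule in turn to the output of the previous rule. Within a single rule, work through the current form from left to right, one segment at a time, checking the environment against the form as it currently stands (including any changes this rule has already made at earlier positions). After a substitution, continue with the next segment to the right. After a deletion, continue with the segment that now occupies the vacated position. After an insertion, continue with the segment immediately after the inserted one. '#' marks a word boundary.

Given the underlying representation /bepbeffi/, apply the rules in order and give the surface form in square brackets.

[bepefi]

A Progressive Voicing Assimilation: [bepbeffi] → [beppeffi]
B Intervocalic Voicing: no change — [beppeffi]
C Geminate Reduction: [beppeffi] → [bepefi]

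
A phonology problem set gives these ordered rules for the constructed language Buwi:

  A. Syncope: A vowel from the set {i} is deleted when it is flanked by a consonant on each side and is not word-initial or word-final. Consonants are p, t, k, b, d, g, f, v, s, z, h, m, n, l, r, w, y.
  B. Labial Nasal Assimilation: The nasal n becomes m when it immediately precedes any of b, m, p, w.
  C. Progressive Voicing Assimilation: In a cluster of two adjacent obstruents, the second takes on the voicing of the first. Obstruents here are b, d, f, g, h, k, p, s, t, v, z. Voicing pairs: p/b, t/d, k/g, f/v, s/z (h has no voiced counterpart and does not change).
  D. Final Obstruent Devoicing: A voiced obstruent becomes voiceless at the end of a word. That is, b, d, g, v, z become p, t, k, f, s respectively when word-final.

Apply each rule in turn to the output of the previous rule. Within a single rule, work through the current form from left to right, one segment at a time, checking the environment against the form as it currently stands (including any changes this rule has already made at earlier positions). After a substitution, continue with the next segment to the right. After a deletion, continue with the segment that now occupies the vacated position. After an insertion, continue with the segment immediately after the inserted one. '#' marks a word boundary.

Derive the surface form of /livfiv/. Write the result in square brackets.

[lvvf]

A Syncope: [livfiv] → [lvfv]
B Labial Nasal Assimilation: no change — [lvfv]
C Progressive Voicing Assimilation: [lvfv] → [lvvv]
D Final Obstruent Devoicing: [lvvv] → [lvvf]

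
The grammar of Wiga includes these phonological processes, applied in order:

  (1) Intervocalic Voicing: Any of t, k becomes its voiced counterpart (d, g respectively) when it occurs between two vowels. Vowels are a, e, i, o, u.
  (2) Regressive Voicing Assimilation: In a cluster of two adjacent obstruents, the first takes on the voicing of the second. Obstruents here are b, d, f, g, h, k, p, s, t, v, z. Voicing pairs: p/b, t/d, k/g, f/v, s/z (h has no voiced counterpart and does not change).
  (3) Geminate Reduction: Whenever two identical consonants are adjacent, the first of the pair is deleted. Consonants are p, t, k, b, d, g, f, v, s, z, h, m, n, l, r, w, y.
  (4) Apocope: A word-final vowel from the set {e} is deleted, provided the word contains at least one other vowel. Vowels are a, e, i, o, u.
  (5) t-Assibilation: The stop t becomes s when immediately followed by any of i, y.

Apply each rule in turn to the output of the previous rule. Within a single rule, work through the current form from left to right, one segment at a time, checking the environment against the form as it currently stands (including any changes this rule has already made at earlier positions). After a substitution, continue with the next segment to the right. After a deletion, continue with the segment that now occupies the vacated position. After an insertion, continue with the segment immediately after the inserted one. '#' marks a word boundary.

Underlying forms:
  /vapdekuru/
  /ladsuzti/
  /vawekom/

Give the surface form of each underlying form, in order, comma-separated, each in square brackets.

/vapdekuru/:
  (1) Intervocalic Voicing: [vapdekuru] → [vapdeguru]
  (2) Regressive Voicing Assimilation: [vapdeguru] → [vabdeguru]
  (3) Geminate Reduction: no change — [vabdeguru]
  (4) Apocope: no change — [vabdeguru]
  (5) t-Assibilation: no change — [vabdeguru]
/ladsuzti/:
  (1) Intervocalic Voicing: no change — [ladsuzti]
  (2) Regressive Voicing Assimilation: [ladsuzti] → [latsusti]
  (3) Geminate Reduction: no change — [latsusti]
  (4) Apocope: no change — [latsusti]
  (5) t-Assibilation: [latsusti] → [latsussi]
/vawekom/:
  (1) Intervocalic Voicing: [vawekom] → [vawegom]
  (2) Regressive Voicing Assimilation: no change — [vawegom]
  (3) Geminate Reduction: no change — [vawegom]
  (4) Apocope: no change — [vawegom]
  (5) t-Assibilation: no change — [vawegom]

[vabdeguru], [latsussi], [vawegom]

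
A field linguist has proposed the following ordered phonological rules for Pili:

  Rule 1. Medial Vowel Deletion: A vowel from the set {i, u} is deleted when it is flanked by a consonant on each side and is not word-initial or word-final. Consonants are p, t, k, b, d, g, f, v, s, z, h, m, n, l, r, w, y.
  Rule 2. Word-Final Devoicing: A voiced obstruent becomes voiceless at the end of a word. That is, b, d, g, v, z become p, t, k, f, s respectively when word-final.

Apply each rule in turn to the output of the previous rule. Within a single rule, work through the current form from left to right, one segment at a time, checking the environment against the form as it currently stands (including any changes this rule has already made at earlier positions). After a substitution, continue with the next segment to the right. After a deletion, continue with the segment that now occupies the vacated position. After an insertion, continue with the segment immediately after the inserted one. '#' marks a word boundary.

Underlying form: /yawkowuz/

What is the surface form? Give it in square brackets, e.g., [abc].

[yawkows]

Rule 1 Medial Vowel Deletion: [yawkowuz] → [yawkowz]
Rule 2 Word-Final Devoicing: [yawkowz] → [yawkows]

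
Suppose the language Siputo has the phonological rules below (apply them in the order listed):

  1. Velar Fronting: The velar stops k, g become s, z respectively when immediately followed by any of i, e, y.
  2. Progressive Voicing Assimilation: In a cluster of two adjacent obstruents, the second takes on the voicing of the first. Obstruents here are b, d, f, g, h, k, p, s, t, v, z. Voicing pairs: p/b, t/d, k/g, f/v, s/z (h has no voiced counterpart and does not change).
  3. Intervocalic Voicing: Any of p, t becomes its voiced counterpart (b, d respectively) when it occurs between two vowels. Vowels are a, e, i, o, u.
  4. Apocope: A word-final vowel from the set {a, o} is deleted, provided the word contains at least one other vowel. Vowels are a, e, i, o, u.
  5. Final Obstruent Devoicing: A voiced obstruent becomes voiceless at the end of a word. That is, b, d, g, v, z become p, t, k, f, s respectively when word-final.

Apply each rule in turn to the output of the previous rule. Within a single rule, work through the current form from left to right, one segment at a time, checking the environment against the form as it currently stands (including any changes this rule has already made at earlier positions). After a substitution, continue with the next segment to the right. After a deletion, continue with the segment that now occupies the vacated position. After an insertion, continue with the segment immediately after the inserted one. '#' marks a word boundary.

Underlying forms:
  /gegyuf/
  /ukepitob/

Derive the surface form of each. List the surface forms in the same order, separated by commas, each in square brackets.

/gegyuf/:
  1 Velar Fronting: [gegyuf] → [zezyuf]
  2 Progressive Voicing Assimilation: no change — [zezyuf]
  3 Intervocalic Voicing: no change — [zezyuf]
  4 Apocope: no change — [zezyuf]
  5 Final Obstruent Devoicing: no change — [zezyuf]
/ukepitob/:
  1 Velar Fronting: [ukepitob] → [usepitob]
  2 Progressive Voicing Assimilation: no change — [usepitob]
  3 Intervocalic Voicing: [usepitob] → [usebidob]
  4 Apocope: no change — [usebidob]
  5 Final Obstruent Devoicing: [usebidob] → [usebidop]

[zezyuf], [usebidop]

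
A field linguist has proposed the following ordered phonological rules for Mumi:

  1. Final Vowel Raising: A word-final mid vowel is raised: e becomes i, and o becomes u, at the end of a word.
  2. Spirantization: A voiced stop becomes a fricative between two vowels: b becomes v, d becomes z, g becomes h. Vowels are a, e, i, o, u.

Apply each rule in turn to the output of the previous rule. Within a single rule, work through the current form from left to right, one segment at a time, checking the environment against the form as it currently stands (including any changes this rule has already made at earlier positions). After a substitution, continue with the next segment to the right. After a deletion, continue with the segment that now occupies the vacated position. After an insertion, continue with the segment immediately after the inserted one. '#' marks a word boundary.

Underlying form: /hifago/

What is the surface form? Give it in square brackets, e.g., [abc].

[hifahu]

1 Final Vowel Raising: [hifago] → [hifagu]
2 Spirantization: [hifagu] → [hifahu]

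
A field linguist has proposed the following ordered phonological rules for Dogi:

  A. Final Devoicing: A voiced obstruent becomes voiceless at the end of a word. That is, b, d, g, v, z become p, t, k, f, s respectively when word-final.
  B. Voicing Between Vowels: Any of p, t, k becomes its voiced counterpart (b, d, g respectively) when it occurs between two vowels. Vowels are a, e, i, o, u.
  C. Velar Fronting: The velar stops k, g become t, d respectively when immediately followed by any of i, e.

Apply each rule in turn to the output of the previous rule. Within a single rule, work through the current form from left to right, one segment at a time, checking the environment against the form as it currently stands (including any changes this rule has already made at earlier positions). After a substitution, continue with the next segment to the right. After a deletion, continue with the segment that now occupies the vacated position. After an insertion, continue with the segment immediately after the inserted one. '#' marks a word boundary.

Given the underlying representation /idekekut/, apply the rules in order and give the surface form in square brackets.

[idedegut]

A Final Devoicing: no change — [idekekut]
B Voicing Between Vowels: [idekekut] → [idegegut]
C Velar Fronting: [idegegut] → [idedegut]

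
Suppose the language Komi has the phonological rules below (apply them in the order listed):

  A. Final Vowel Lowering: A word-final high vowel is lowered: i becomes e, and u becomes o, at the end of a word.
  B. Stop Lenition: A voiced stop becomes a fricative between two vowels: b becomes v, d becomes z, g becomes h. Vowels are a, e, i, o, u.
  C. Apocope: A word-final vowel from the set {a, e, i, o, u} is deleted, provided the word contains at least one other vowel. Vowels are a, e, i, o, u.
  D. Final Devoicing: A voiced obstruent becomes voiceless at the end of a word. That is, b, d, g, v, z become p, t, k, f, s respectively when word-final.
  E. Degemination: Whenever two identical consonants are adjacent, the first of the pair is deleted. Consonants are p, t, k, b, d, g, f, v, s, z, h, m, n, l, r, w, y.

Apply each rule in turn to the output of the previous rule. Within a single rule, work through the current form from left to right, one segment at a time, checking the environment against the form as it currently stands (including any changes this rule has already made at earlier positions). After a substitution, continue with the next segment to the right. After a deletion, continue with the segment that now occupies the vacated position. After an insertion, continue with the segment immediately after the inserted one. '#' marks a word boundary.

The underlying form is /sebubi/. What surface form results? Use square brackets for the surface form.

A Final Vowel Lowering: [sebubi] → [sebube]
B Stop Lenition: [sebube] → [sevuve]
C Apocope: [sevuve] → [sevuv]
D Final Devoicing: [sevuv] → [sevuf]
E Degemination: no change — [sevuf]

[sevuf]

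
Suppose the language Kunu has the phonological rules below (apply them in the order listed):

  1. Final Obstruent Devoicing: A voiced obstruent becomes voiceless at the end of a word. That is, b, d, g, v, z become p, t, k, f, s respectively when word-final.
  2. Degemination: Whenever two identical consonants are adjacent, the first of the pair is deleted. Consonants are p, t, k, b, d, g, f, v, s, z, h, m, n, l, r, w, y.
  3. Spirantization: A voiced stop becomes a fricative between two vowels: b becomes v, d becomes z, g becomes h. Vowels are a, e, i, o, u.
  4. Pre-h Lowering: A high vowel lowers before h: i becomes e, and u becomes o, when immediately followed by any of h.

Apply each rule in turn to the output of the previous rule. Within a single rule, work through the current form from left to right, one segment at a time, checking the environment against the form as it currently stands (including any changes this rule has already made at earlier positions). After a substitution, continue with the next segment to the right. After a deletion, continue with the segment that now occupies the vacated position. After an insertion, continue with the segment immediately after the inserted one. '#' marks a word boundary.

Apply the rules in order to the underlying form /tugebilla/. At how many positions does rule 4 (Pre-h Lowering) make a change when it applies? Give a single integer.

1 Final Obstruent Devoicing: no change — [tugebilla]
2 Degemination: [tugebilla] → [tugebila]
3 Spirantization: [tugebila] → [tuhevila]
4 Pre-h Lowering: [tuhevila] → [tohevila]
Rule 4 changed 1 position(s).

1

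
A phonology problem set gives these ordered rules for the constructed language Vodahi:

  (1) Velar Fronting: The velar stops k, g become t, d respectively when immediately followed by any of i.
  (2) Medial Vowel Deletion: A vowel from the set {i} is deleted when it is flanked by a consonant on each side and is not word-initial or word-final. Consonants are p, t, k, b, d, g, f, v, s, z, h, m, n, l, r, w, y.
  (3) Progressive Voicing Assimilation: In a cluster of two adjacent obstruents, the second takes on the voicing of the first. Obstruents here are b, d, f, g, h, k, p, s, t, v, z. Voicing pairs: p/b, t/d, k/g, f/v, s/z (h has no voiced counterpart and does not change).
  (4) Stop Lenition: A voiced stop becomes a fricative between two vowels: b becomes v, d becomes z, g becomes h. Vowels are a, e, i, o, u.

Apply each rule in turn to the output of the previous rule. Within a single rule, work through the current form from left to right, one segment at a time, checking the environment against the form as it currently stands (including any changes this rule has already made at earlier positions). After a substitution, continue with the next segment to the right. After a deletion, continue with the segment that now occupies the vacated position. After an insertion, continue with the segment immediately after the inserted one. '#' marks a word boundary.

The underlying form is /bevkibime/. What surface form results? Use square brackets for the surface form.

(1) Velar Fronting: [bevkibime] → [bevtibime]
(2) Medial Vowel Deletion: [bevtibime] → [bevtbme]
(3) Progressive Voicing Assimilation: [bevtbme] → [bevdbme]
(4) Stop Lenition: no change — [bevdbme]

[bevdbme]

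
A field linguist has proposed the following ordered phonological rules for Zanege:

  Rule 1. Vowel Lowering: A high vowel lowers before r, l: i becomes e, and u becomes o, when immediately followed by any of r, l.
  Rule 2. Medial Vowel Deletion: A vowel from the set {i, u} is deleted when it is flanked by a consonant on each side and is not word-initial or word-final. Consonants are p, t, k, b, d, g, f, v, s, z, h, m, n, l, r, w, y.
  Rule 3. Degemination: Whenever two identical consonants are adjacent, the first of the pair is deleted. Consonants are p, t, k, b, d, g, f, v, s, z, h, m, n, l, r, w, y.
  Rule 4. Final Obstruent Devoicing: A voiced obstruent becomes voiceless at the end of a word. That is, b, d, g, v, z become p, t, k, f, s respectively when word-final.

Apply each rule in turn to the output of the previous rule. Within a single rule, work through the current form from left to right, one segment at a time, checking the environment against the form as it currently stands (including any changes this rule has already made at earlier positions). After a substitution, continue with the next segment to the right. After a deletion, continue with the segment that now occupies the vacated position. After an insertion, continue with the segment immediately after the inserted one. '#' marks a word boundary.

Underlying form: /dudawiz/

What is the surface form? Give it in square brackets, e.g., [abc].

Rule 1 Vowel Lowering: no change — [dudawiz]
Rule 2 Medial Vowel Deletion: [dudawiz] → [ddawz]
Rule 3 Degemination: [ddawz] → [dawz]
Rule 4 Final Obstruent Devoicing: [dawz] → [daws]

[daws]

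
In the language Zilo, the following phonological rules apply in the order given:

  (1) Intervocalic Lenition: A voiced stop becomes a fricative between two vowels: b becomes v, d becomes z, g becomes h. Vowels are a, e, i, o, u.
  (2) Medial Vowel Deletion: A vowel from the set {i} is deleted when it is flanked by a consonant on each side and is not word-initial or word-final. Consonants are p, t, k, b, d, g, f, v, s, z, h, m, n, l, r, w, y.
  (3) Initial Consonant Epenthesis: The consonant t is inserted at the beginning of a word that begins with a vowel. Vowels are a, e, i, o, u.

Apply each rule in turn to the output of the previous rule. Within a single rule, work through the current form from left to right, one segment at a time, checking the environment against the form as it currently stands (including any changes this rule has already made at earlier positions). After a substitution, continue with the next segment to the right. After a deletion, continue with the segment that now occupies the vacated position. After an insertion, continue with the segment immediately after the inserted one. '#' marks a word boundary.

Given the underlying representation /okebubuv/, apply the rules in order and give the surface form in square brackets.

[tokevuvuv]

(1) Intervocalic Lenition: [okebubuv] → [okevuvuv]
(2) Medial Vowel Deletion: no change — [okevuvuv]
(3) Initial Consonant Epenthesis: [okevuvuv] → [tokevuvuv]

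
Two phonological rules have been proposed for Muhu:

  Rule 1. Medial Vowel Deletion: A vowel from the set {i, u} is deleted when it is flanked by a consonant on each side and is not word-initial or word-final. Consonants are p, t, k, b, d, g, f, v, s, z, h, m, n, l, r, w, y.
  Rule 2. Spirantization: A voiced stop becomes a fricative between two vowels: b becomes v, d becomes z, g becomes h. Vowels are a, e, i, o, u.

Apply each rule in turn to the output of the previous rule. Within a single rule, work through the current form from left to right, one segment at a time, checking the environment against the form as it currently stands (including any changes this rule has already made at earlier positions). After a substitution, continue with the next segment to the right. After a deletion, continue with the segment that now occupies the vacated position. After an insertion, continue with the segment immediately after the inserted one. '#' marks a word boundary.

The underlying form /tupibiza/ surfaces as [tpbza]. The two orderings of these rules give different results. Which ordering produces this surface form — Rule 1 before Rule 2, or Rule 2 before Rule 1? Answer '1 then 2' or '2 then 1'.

1 then 2

Order 1 then 2:
  1 Medial Vowel Deletion: [tupibiza] → [tpbza]
  2 Spirantization: no change — [tpbza]
  result: [tpbza]
Order 2 then 1:
  2 Spirantization: [tupibiza] → [tupiviza]
  1 Medial Vowel Deletion: [tupiviza] → [tpvza]
  result: [tpvza]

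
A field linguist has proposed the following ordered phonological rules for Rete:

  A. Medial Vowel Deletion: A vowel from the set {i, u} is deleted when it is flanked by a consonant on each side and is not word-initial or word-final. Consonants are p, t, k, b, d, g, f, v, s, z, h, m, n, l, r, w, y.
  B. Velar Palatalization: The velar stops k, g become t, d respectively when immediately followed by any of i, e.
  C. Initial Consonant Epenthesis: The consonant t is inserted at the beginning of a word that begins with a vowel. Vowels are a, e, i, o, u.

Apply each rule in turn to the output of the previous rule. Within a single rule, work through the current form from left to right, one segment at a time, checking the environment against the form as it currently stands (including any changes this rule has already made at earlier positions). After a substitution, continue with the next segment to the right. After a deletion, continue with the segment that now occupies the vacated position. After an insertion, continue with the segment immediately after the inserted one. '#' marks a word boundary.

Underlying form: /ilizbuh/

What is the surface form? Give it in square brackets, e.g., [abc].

[tilzbh]

A Medial Vowel Deletion: [ilizbuh] → [ilzbh]
B Velar Palatalization: no change — [ilzbh]
C Initial Consonant Epenthesis: [ilzbh] → [tilzbh]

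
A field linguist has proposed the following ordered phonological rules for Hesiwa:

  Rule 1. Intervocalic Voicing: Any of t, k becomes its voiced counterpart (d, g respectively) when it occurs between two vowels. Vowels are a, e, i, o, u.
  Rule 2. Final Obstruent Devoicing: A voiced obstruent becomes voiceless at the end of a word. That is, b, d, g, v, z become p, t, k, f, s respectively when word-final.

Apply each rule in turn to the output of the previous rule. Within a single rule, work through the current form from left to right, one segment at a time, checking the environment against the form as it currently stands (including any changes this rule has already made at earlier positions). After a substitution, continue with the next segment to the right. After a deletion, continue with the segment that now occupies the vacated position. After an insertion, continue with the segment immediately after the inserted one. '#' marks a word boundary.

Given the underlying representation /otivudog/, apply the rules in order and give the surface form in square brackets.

[odivudok]

Rule 1 Intervocalic Voicing: [otivudog] → [odivudog]
Rule 2 Final Obstruent Devoicing: [odivudog] → [odivudok]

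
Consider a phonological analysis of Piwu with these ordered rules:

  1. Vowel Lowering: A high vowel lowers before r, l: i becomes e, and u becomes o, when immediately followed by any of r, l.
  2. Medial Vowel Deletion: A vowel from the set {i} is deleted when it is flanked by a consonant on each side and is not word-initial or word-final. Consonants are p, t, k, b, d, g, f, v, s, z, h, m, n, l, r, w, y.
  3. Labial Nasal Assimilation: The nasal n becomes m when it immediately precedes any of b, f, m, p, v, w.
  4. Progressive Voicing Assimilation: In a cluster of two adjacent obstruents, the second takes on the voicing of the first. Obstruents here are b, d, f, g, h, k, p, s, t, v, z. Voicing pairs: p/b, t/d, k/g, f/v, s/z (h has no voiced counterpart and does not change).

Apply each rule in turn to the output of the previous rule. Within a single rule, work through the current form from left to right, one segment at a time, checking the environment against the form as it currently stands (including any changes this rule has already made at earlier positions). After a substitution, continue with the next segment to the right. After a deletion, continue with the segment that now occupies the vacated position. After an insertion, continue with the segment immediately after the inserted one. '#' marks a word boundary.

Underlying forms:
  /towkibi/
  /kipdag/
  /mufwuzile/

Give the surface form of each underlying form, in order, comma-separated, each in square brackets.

[towkpi], [kptag], [mufwuzele]

/towkibi/:
  1 Vowel Lowering: no change — [towkibi]
  2 Medial Vowel Deletion: [towkibi] → [towkbi]
  3 Labial Nasal Assimilation: no change — [towkbi]
  4 Progressive Voicing Assimilation: [towkbi] → [towkpi]
/kipdag/:
  1 Vowel Lowering: no change — [kipdag]
  2 Medial Vowel Deletion: [kipdag] → [kpdag]
  3 Labial Nasal Assimilation: no change — [kpdag]
  4 Progressive Voicing Assimilation: [kpdag] → [kptag]
/mufwuzile/:
  1 Vowel Lowering: [mufwuzile] → [mufwuzele]
  2 Medial Vowel Deletion: no change — [mufwuzele]
  3 Labial Nasal Assimilation: no change — [mufwuzele]
  4 Progressive Voicing Assimilation: no change — [mufwuzele]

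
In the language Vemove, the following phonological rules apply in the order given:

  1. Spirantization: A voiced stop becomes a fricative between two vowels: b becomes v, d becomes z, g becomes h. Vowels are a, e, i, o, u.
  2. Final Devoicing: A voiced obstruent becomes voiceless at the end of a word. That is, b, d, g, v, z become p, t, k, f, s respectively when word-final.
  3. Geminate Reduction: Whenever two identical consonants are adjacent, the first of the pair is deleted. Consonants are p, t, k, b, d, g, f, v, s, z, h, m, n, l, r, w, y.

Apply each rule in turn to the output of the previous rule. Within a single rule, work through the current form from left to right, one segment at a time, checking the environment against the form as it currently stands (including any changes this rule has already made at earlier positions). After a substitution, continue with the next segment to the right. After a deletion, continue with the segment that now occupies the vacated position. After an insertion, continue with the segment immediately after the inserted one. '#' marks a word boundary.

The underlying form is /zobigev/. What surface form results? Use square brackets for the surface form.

1 Spirantization: [zobigev] → [zovihev]
2 Final Devoicing: [zovihev] → [zovihef]
3 Geminate Reduction: no change — [zovihef]

[zovihef]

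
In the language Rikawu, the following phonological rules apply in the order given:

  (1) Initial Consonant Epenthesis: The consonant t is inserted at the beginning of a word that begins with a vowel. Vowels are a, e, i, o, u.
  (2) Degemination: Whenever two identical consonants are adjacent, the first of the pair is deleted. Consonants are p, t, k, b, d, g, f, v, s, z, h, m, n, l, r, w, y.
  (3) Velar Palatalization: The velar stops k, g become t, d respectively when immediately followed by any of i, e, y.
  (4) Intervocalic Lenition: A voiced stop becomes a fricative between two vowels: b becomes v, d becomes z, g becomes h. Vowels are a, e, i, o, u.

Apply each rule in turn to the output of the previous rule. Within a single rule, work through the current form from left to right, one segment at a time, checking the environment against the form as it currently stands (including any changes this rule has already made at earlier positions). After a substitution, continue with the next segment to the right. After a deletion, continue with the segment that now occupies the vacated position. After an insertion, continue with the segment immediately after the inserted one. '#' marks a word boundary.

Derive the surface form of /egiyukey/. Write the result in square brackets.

(1) Initial Consonant Epenthesis: [egiyukey] → [tegiyukey]
(2) Degemination: no change — [tegiyukey]
(3) Velar Palatalization: [tegiyukey] → [tediyutey]
(4) Intervocalic Lenition: [tediyutey] → [teziyutey]

[teziyutey]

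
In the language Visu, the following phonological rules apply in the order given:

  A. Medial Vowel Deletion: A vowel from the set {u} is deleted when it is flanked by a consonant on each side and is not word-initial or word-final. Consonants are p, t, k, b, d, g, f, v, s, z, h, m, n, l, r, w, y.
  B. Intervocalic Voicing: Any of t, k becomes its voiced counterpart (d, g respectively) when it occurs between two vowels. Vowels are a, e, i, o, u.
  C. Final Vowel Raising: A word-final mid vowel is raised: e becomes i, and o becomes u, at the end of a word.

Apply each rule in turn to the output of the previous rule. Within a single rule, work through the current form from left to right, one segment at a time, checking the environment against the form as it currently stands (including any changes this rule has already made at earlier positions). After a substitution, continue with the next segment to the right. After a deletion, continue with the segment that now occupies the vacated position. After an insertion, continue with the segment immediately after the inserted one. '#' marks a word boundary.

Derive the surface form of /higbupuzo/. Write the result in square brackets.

[higbpzu]

A Medial Vowel Deletion: [higbupuzo] → [higbpzo]
B Intervocalic Voicing: no change — [higbpzo]
C Final Vowel Raising: [higbpzo] → [higbpzu]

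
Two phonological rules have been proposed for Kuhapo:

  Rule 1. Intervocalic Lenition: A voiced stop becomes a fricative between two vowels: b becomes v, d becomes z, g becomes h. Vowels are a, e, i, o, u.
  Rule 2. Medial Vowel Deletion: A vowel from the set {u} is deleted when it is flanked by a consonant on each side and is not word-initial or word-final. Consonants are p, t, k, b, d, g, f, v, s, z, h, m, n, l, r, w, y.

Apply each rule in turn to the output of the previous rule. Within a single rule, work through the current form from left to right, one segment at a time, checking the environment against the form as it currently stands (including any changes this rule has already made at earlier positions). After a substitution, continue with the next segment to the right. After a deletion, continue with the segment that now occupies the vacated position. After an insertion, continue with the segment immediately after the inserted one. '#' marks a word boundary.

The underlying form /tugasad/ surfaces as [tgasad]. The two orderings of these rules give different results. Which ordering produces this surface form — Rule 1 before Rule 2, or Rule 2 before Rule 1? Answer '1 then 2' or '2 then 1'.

2 then 1

Order 1 then 2:
  1 Intervocalic Lenition: [tugasad] → [tuhasad]
  2 Medial Vowel Deletion: [tuhasad] → [thasad]
  result: [thasad]
Order 2 then 1:
  2 Medial Vowel Deletion: [tugasad] → [tgasad]
  1 Intervocalic Lenition: no change — [tgasad]
  result: [tgasad]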